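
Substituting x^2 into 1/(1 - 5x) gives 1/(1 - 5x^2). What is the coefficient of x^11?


Since 1/(1 - 5x^2) only has even powers of x,
the coefficient of x^11 (odd) is 0.

0


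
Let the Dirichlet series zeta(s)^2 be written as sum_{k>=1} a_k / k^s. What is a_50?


The Dirichlet convolution of the constant function 1 with itself gives (1 * 1)(k) = sum_{d | k} 1 = d(k), the number of positive divisors of k.
Since zeta(s) = sum_{k>=1} 1/k^s, we have zeta(s)^2 = sum_{k>=1} d(k)/k^s, so a_k = d(k).
For k = 50: the divisors are 1, 2, 5, 10, 25, 50.
Count = 6.

6


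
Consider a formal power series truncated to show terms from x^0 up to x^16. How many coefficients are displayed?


From x^0 to x^16 inclusive, the count is 16 - 0 + 1 = 17.

17


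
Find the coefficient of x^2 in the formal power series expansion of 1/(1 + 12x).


Write 1/(1 + c x) = 1/(1 - (-c) x) and apply the geometric-series identity
1/(1 - y) = sum_{k>=0} y^k to get 1/(1 + c x) = sum_{k>=0} (-c)^k x^k.
So the coefficient of x^k is (-c)^k = (-1)^k * c^k.
Here c = 12 and k = 2:
(-12)^2 = 1 * 144 = 144

144


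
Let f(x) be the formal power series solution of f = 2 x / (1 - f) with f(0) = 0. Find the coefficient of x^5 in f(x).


Apply Lagrange inversion: f = 2 x * phi(f) with phi(t) = 1/(1 - t), so
[x^n] f = 2^n * (1/n) [t^(n-1)] phi(t)^n = 2^n * (1/n) [t^(n-1)] (1 - t)^(-n) = 2^n * (1/n) C(2n - 2, n - 1) = 2^n * C_{n-1}.
For n = 5: C_4 = C(8, 4) / 5 = 70/5 = 14.
With the 2^5 = 32 factor, the coefficient is 32 * 14 = 448.

448


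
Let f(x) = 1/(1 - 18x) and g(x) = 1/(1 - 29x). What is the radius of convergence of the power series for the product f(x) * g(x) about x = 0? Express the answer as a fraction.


The radius of 1/(1 - 18x) is 1/18 (nearest singularity at x = 1/18), and the radius of 1/(1 - 29x) is 1/29.
The product f(x)*g(x) = 1/((1 - 18x)(1 - 29x)) has singularities at both 1/18 and 1/29, so its radius of convergence is the distance to the nearest one:
min(1/18, 1/29) = 1/29.

1/29


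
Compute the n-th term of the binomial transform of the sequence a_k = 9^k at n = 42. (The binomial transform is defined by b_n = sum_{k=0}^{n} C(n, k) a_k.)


With a_k = 9^k, b_n = sum_{k=0}^{n} C(n, k) 9^k = (1 + 9)^n by the binomial theorem.
For n = 42: (1 + 9)^42 = 10^42 = 1000000000000000000000000000000000000000000.

1000000000000000000000000000000000000000000


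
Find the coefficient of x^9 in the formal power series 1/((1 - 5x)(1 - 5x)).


By partial fractions or Cauchy convolution:
The coefficient equals sum_{k=0}^{9} 5^k * 5^(9-k).
= 19531250

19531250


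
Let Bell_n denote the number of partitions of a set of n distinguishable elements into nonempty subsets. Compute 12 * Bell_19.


Bell_19 can be computed from the Bell triangle or from Dobinski's identity Bell_n = (1/e) * sum_{k>=0} k^n / k!.
Computing Bell_19 = 5832742205057.
Then 12 * 5832742205057 = 69992906460684.

69992906460684


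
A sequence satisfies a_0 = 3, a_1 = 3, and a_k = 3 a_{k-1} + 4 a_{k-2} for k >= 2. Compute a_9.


The characteristic equation is t^2 - 3 t - 4 = 0, with roots r_1 = 4 and r_2 = -1 (so c_1 = r_1 + r_2, c_2 = -r_1 r_2 as required).
One can use the closed form a_n = A r_1^n + B r_2^n, but direct iteration is more reliable:
a_0 = 3, a_1 = 3, a_2 = 21, a_3 = 75, a_4 = 309, a_5 = 1227, a_6 = 4917, a_7 = 19659, a_8 = 78645, a_9 = 314571.
So a_9 = 314571.

314571


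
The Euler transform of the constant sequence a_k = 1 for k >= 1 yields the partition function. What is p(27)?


The Euler transform converts the sequence a_k = 1 into the number of integer partitions.
Using the recurrence or dynamic programming:
p(27) = 3010

3010


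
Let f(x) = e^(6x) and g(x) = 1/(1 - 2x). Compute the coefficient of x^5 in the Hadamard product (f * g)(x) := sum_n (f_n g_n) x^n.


Expanding: f_k = 6^k/k! (from e^(6x)) and g_k = 2^k (from 1/(1 - 2x)). So the Hadamard coefficient (f * g)_k = 6^k 2^k / k! = (12)^k / k!.
For k = 5: 12^5/5! = 248832/120 = 10368/5.

10368/5


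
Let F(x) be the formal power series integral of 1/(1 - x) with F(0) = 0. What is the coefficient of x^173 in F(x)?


1/(1 - x) = sum_{k>=0} x^k. Integrating termwise and using F(0) = 0 gives
F(x) = sum_{k>=0} x^(k+1) / (k+1) = sum_{m>=1} x^m / m = -ln(1 - x).
So the coefficient of x^173 is 1/173 = 1/173.

1/173


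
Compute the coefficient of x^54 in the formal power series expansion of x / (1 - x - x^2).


Let f(x) = sum_{k>=0} a_k x^k. Multiplying f(x) * (1 - x - x^2) = x and matching coefficients gives a_0 = 0, a_1 = 1, and a_k = a_{k-1} + a_{k-2} for k >= 2. These are the Fibonacci numbers F_k.
Iterating from F_0 = 0, F_1 = 1:
F_0=0, F_1=1, F_2=1, F_3=2, F_4=3, F_5=5, F_6=8, F_7=13, F_8=21, F_9=34, ...
F_54 = 86267571272.

86267571272


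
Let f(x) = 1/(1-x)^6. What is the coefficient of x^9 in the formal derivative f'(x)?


Differentiate: d/dx [ 1/(1-x)^r ] = r / (1-x)^(r+1).
Here r = 6, so f'(x) = 6 / (1-x)^7.
The expansion of 1/(1-x)^(r+1) has coefficient of x^n equal to C(n+r, r).
So the coefficient of x^9 in f'(x) is
6 * C(15, 6) = 6 * 5005 = 30030

30030


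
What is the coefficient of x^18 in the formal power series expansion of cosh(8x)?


The Maclaurin series is cosh(t) = sum_{m>=0} t^(2m) / (2m)!, so substituting t = 8x, only even powers of x are nonzero, with coefficient of x^(2m) equal to 8^(2m) / (2m)!.
For x^18 the coefficient is 8^18/18! = 18014398509481984/6402373705728000 = 274877906944/97692469875.

274877906944/97692469875


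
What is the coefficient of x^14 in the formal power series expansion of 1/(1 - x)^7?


The expansion 1/(1 - x)^r = sum_{k>=0} C(k + r - 1, r - 1) x^k follows from the multiset / negative-binomial theorem (or from repeated differentiation of the geometric series).
For r = 7 and k = 14:
C(20, 6) = 2432902008176640000 / (720 * 87178291200) = 38760.

38760


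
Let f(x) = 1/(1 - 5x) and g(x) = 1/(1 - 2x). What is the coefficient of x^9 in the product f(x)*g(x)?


The coefficient of x^n in f*g is the Cauchy product: sum_{k=0}^{n} a^k * b^(n-k).
With a=5, b=2, n=9:
sum_{k=0}^{9} 5^k * 2^(9-k)
= 3254867

3254867


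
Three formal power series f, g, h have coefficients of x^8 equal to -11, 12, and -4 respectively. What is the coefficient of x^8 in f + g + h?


Series addition is componentwise:
-11 + 12 + -4
= -3

-3


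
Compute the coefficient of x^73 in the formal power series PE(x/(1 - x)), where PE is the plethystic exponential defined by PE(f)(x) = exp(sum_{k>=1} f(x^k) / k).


For f(x) = x/(1 - x) we have
sum_{k>=1} f(x^k) / k = sum_{k>=1} (1/k) * x^k / (1 - x^k) = sum_{k, m >= 1} x^(k m) / k,
which after exponentiating simplifies to
PE(x/(1 - x)) = prod_{k>=1} 1 / (1 - x^k).
This is the generating function for the partition function p(n), so the coefficient of x^73 is p(73).
Computing p(73) by dynamic programming over parts 1, 2, ..., 73: p(73) = 6185689.

6185689


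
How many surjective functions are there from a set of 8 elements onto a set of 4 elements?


By inclusion-exclusion on which target elements are missed, the number of surjections from an n-set onto a k-set is
surj(n, k) = sum_{j=0}^{k} (-1)^j C(k, j) (k - j)^n.
Equivalently surj(n, k) = k! * S(n, k), where S(n, k) is the Stirling number of the second kind.
For n = 8, k = 4:
S(8, 4) = 1701, so
surj = 4! * 1701 = 24 * 1701 = 40824.

40824


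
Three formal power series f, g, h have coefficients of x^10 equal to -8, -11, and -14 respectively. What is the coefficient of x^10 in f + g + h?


Series addition is componentwise:
-8 + -11 + -14
= -33

-33


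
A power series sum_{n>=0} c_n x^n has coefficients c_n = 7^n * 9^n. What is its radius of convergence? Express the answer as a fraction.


By the root test (Cauchy-Hadamard), the radius is R = 1 / limsup_n |c_n|^(1/n).
Here |c_n|^(1/n) = (7^n * 9^n)^(1/n) = 7 * 9 = 63 for all n.
So R = 1/63 = 1/63.

1/63


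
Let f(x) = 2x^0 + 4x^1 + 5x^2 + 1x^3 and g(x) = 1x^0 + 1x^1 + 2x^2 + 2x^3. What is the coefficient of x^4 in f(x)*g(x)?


Cauchy product at x^4:
4*2 + 5*2 + 1*1
= 19

19


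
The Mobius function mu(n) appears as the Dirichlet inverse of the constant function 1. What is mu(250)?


250 has a squared prime factor, so mu(250) = 0.
Factorization reveals a repeated prime.

0


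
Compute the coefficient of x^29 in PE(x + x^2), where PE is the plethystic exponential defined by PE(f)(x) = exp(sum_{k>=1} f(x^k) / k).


With f(x) = x + x^2, the exponent is sum_{k>=1} (x^k + x^(2k)) / k = -ln(1 - x) - ln(1 - x^2). Exponentiating:
PE(x + x^2) = 1 / ((1 - x)(1 - x^2)).
This is the generating function for partitions of n into parts of size 1 or 2. The number of 2's can be any j in 0..14, and the rest are 1's, so
[x^29] = floor(29/2) + 1 = 15.

15


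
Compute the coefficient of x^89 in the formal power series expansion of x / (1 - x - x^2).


Let f(x) = sum_{k>=0} a_k x^k. Multiplying f(x) * (1 - x - x^2) = x and matching coefficients gives a_0 = 0, a_1 = 1, and a_k = a_{k-1} + a_{k-2} for k >= 2. These are the Fibonacci numbers F_k.
Iterating from F_0 = 0, F_1 = 1:
F_0=0, F_1=1, F_2=1, F_3=2, F_4=3, F_5=5, F_6=8, F_7=13, F_8=21, F_9=34, ...
F_89 = 1779979416004714189.

1779979416004714189


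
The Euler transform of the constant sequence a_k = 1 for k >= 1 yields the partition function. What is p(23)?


The Euler transform converts the sequence a_k = 1 into the number of integer partitions.
Using the recurrence or dynamic programming:
p(23) = 1255

1255


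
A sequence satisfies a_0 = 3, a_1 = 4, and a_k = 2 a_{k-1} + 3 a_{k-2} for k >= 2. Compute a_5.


The characteristic equation is t^2 - 2 t - 3 = 0, with roots r_1 = 3 and r_2 = -1 (so c_1 = r_1 + r_2, c_2 = -r_1 r_2 as required).
One can use the closed form a_n = A r_1^n + B r_2^n, but direct iteration is more reliable:
a_0 = 3, a_1 = 4, a_2 = 17, a_3 = 46, a_4 = 143, a_5 = 424.
So a_5 = 424.

424


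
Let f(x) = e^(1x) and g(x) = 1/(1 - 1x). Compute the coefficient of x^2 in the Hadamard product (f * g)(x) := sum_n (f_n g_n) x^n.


Expanding: f_k = 1^k/k! (from e^(1x)) and g_k = 1^k (from 1/(1 - 1x)). So the Hadamard coefficient (f * g)_k = 1^k 1^k / k! = (1)^k / k!.
For k = 2: 1^2/2! = 1/2 = 1/2.

1/2


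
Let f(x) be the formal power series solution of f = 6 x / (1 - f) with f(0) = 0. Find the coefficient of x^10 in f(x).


Apply Lagrange inversion: f = 6 x * phi(f) with phi(t) = 1/(1 - t), so
[x^n] f = 6^n * (1/n) [t^(n-1)] phi(t)^n = 6^n * (1/n) [t^(n-1)] (1 - t)^(-n) = 6^n * (1/n) C(2n - 2, n - 1) = 6^n * C_{n-1}.
For n = 10: C_9 = C(18, 9) / 10 = 48620/10 = 4862.
With the 6^10 = 60466176 factor, the coefficient is 60466176 * 4862 = 293986547712.

293986547712


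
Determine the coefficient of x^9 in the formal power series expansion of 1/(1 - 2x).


The geometric series identity gives 1/(1 - c x) = sum_{k>=0} c^k x^k, so the coefficient of x^k is c^k.
Here c = 2 and k = 9.
Computing: 2^9 = 512

512


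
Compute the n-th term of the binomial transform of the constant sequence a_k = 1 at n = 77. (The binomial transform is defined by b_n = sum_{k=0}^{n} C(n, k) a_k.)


With a_k = 1 for all k, b_n = sum_{k=0}^{n} C(n, k) = 2^n by the binomial theorem.
For n = 77: 2^77 = 151115727451828646838272.

151115727451828646838272


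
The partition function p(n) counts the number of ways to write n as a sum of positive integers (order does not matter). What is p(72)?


Using the generating function prod_{k>=1} 1/(1-x^k), we compute p(72).
By dynamic programming over parts 1 through 72:
p(72) = 5392783

5392783


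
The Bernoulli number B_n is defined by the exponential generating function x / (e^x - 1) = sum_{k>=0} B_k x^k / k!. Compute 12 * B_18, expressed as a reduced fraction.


Bernoulli numbers can also be computed recursively via B_0 = 1 and sum_{j=0}^{m} C(m+1, j) B_j = 0 for m >= 1. Odd-index Bernoulli numbers vanish for k >= 3.
Computing B_18 = 43867/798, so 12 * B_18 = 12 * 43867/798 = 87734/133.

87734/133


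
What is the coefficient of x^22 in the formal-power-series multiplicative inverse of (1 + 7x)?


The inverse is 1/(1 + 7x). Apply the geometric identity 1/(1 - y) = sum_{k>=0} y^k with y = -7x:
1/(1 + 7x) = sum_{k>=0} (-7)^k x^k.
So the coefficient of x^22 is (-7)^22 = 3909821048582988049.

3909821048582988049


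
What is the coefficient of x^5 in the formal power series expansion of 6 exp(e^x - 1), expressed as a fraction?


exp(e^x - 1) is the exponential generating function for the Bell numbers Bell_k: exp(e^x - 1) = sum_{k>=0} Bell_k x^k / k!.
So the coefficient of x^5 in 6 exp(e^x - 1) is 6 Bell_5 / 5!.
Computing: Bell_5 = 52 and 5! = 120, giving
6 * 52/120 = 13/5.

13/5


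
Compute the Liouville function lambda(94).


The Liouville function is lambda(k) = (-1)^Omega(k), where Omega(k) counts the prime factors of k with multiplicity.
Factoring: 94 = 2 * 47, so Omega(94) = 2.
lambda(94) = (-1)^2 = 1.

1


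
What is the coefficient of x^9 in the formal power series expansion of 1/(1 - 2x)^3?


The general identity 1/(1 - c x)^r = sum_{k>=0} c^k C(k + r - 1, r - 1) x^k follows by substituting y = c x into 1/(1 - y)^r = sum_{k>=0} C(k + r - 1, r - 1) y^k.
For c = 2, r = 3, k = 9:
2^9 * C(11, 2) = 512 * 55 = 28160.

28160


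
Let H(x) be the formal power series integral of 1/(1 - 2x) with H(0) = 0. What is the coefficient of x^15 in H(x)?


1/(1 - 2x) = sum_{k>=0} 2^k x^k. Integrating termwise with H(0) = 0:
H(x) = sum_{k>=0} 2^k x^(k+1) / (k+1) = sum_{m>=1} 2^(m-1) x^m / m.
For m = 15: 2^14/15 = 16384/15 = 16384/15.

16384/15


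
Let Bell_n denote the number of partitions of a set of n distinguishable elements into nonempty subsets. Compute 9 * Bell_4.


Bell_4 can be computed from the Bell triangle or from Dobinski's identity Bell_n = (1/e) * sum_{k>=0} k^n / k!.
Computing Bell_4 = 15.
Then 9 * 15 = 135.

135


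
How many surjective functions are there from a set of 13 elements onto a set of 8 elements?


By inclusion-exclusion on which target elements are missed, the number of surjections from an n-set onto a k-set is
surj(n, k) = sum_{j=0}^{k} (-1)^j C(k, j) (k - j)^n.
Equivalently surj(n, k) = k! * S(n, k), where S(n, k) is the Stirling number of the second kind.
For n = 13, k = 8:
S(13, 8) = 1899612, so
surj = 8! * 1899612 = 40320 * 1899612 = 76592355840.

76592355840


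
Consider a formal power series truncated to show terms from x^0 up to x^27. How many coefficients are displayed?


From x^0 to x^27 inclusive, the count is 27 - 0 + 1 = 28.

28


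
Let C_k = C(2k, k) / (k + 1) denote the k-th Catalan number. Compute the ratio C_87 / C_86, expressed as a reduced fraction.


Using C_k = (2k)! / (k! (k+1)!), the ratio C_{k+1}/C_k simplifies to
C_{k+1}/C_k = [(2k+2)! / ((k+1)! (k+2)!)] * [k! (k+1)! / (2k)!]
 = (2k+2)(2k+1) / ((k+1)(k+2)) = 2(2k+1) / (k+2).
For k = 86: 2(2*86 + 1) / (86 + 2) = 346/88 = 173/44.

173/44


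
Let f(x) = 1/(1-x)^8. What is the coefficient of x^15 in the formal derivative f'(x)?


Differentiate: d/dx [ 1/(1-x)^r ] = r / (1-x)^(r+1).
Here r = 8, so f'(x) = 8 / (1-x)^9.
The expansion of 1/(1-x)^(r+1) has coefficient of x^n equal to C(n+r, r).
So the coefficient of x^15 in f'(x) is
8 * C(23, 8) = 8 * 490314 = 3922512

3922512


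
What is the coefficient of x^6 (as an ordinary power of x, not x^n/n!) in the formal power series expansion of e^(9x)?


The exponential series is e^y = sum_{k>=0} y^k / k!. Substituting y = 9x gives
e^(9x) = sum_{k>=0} 9^k x^k / k!.
So the coefficient of x^n is a^n/n! with a = 9, n = 6:
9^6 / 6! = 531441/720 = 59049/80

59049/80


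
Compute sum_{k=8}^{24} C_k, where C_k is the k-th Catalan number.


C_8 through C_24: 1430, 4862, 16796, 58786, 208012, 742900, 2674440, 9694845, 35357670, 129644790, 477638700, 1767263190, 6564120420, 24466267020, 91482563640, 343059613650, 1289904147324
Sum = 1430 + 4862 + 16796 + 58786 + 208012 + 742900 + 2674440 + 9694845 + 35357670 + 129644790 + 477638700 + 1767263190 + 6564120420 + 24466267020 + 91482563640 + 343059613650 + 1289904147324
= 1757900018475

1757900018475


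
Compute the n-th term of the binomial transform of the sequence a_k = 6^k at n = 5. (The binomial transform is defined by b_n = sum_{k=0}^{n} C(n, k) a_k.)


With a_k = 6^k, b_n = sum_{k=0}^{n} C(n, k) 6^k = (1 + 6)^n by the binomial theorem.
For n = 5: (1 + 6)^5 = 7^5 = 16807.

16807


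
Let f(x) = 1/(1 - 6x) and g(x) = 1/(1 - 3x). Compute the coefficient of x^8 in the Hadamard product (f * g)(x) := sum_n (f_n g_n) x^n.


f has coefficients f_k = 6^k and g has coefficients g_k = 3^k, so the Hadamard product has coefficient (f*g)_k = 6^k * 3^k = 18^k.
For k = 8: 18^8 = 11019960576.

11019960576


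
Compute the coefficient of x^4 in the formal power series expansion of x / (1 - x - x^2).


Let f(x) = sum_{k>=0} a_k x^k. Multiplying f(x) * (1 - x - x^2) = x and matching coefficients gives a_0 = 0, a_1 = 1, and a_k = a_{k-1} + a_{k-2} for k >= 2. These are the Fibonacci numbers F_k.
Iterating from F_0 = 0, F_1 = 1:
F_0=0, F_1=1, F_2=1, F_3=2, F_4=3
F_4 = 3.

3


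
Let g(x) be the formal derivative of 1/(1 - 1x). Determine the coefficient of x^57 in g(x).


Differentiate termwise: d/dx sum_{k>=0} 1^k x^k = sum_{k>=1} k 1^k x^(k-1) = sum_{j>=0} (j+1) 1^(j+1) x^j.
Equivalently, d/dx [1/(1 - 1x)] = 1/(1 - 1x)^2.
For j = 57: 58 * 1^58 = 58 * 1 = 58.

58


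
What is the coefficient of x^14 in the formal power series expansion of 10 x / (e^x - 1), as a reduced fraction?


The exponential generating function for Bernoulli numbers is
x / (e^x - 1) = sum_{k>=0} B_k x^k / k!.
So the coefficient of x^14 in 10 x / (e^x - 1) is 10 B_14 / 14!.
Computing: B_14 = 7/6, 14! = 87178291200, giving
10 * 7/6 / 87178291200 = 1/7472424960.

1/7472424960


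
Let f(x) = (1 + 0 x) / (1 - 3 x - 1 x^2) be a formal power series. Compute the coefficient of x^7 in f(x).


Write f(x) = sum_{k>=0} a_k x^k. Multiplying both sides by 1 - 3 x - 1 x^2 gives
(1 - 3 x - 1 x^2) sum_{k>=0} a_k x^k = 1 + 0 x.
Matching coefficients:
 x^0: a_0 = 1
 x^1: a_1 - 3 a_0 = 0  =>  a_1 = 3*1 + 0 = 3
 x^k (k >= 2): a_k = 3 a_{k-1} + 1 a_{k-2}.
Iterating: a_2 = 10, a_3 = 33, a_4 = 109, a_5 = 360, a_6 = 1189, a_7 = 3927.
So the coefficient of x^7 is 3927.

3927


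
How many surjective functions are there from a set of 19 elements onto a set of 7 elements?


By inclusion-exclusion on which target elements are missed, the number of surjections from an n-set onto a k-set is
surj(n, k) = sum_{j=0}^{k} (-1)^j C(k, j) (k - j)^n.
Equivalently surj(n, k) = k! * S(n, k), where S(n, k) is the Stirling number of the second kind.
For n = 19, k = 7:
S(19, 7) = 1492924634839, so
surj = 7! * 1492924634839 = 5040 * 1492924634839 = 7524340159588560.

7524340159588560


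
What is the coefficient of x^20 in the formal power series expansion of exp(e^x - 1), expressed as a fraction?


exp(e^x - 1) is the exponential generating function for the Bell numbers Bell_k: exp(e^x - 1) = sum_{k>=0} Bell_k x^k / k!.
So the coefficient of x^20 in exp(e^x - 1) is Bell_20 / 20!.
Computing: Bell_20 = 51724158235372 and 20! = 2432902008176640000, giving
51724158235372/2432902008176640000 = 263898766507/12412765347840000.

263898766507/12412765347840000


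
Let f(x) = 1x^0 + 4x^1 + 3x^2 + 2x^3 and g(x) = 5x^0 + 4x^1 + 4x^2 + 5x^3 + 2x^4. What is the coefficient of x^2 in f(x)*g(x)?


Cauchy product at x^2:
1*4 + 4*4 + 3*5
= 35

35


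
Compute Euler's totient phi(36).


phi(n) counts integers in [1, n] coprime to n. Using the multiplicative formula phi(n) = n * prod_{p | n} (1 - 1/p):
36 = 2^2 * 3^2, so
phi(36) = 36 * (1 - 1/2) * (1 - 1/3) = 12.

12


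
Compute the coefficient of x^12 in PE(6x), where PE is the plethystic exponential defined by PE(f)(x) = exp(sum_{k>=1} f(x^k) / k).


With f(x) = 6x, the exponent is sum_{k>=1} 6 x^k / k = 6 * (-ln(1 - x)). Exponentiating:
PE(6x) = exp(-6 ln(1 - x)) = 1/(1 - x)^6.
By the negative binomial expansion, [x^n] 1/(1 - x)^6 = C(n + 5, 5).
For n = 12: C(17, 5) = 6188.

6188


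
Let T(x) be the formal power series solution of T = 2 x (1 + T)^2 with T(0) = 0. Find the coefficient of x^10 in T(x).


Apply the Lagrange inversion formula: if T = 2 x * phi(T) with phi(t) = (1 + t)^2, then [x^n] T = 2^n * (1/n) [t^(n-1)] phi(t)^n = 2^n * (1/n) [t^(n-1)] (1 + t)^(2n) = 2^n * (1/n) C(2n, n-1).
Using the identity C(2n, n-1) = C(2n, n) * n / (n+1), the unscaled factor equals C(2n, n) / (n+1) = C_n, the n-th Catalan number.
For n = 10: C_10 = C(20, 10) / 11 = 184756/11 = 16796.
With the 2^10 = 1024 factor, the coefficient is 1024 * 16796 = 17199104.

17199104


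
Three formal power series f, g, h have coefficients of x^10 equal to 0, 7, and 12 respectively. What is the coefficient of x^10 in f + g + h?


Series addition is componentwise:
0 + 7 + 12
= 19

19


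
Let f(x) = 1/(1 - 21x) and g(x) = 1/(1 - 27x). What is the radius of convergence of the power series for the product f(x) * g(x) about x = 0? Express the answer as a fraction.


The radius of 1/(1 - 21x) is 1/21 (nearest singularity at x = 1/21), and the radius of 1/(1 - 27x) is 1/27.
The product f(x)*g(x) = 1/((1 - 21x)(1 - 27x)) has singularities at both 1/21 and 1/27, so its radius of convergence is the distance to the nearest one:
min(1/21, 1/27) = 1/27.

1/27


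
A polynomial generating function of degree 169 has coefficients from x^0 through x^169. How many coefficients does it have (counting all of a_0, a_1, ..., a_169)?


A polynomial of degree 169 takes the form a_0 + a_1 x + ... + a_169 x^169.
The number of coefficients is 169 + 1 = 170.

170


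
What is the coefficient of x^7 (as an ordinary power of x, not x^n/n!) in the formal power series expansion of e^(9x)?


The exponential series is e^y = sum_{k>=0} y^k / k!. Substituting y = 9x gives
e^(9x) = sum_{k>=0} 9^k x^k / k!.
So the coefficient of x^n is a^n/n! with a = 9, n = 7:
9^7 / 7! = 4782969/5040 = 531441/560

531441/560


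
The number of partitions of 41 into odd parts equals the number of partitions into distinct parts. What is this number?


Computing partitions of 41 into odd parts (1, 3, 5, ...):
Using the generating function prod_{k>=0} 1/(1-x^(2k+1)),
the count is 1260

1260


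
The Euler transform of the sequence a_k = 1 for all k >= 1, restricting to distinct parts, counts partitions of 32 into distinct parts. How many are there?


Partitions of 32 into distinct parts can be computed via generating function.
Product (1+x)(1+x^2)(1+x^3)...
The coefficient of x^32 = 390

390


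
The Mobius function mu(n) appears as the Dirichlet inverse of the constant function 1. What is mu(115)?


115 = 5 * 23 (all distinct primes).
mu(115) = (-1)^2 = 1

1


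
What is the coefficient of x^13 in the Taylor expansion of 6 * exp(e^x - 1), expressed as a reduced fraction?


exp(e^x - 1) = sum_{k>=0} Bell_k x^k / k!, where Bell_k is the k-th Bell number.
So the coefficient of x^13 is 6 * Bell_13 / 13!.
Computing: Bell_13 = 27644437 and 13! = 6227020800, giving
6 * 27644437/6227020800 = 27644437/1037836800.

27644437/1037836800


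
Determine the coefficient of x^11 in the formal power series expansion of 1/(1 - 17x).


The geometric series identity gives 1/(1 - c x) = sum_{k>=0} c^k x^k, so the coefficient of x^k is c^k.
Here c = 17 and k = 11.
Computing: 17^11 = 34271896307633

34271896307633


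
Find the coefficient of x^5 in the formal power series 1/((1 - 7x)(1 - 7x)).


By partial fractions or Cauchy convolution:
The coefficient equals sum_{k=0}^{5} 7^k * 7^(5-k).
= 100842

100842


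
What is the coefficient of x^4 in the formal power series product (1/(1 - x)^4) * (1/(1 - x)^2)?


Combine the factors: (1/(1 - x)^4) * (1/(1 - x)^2) = 1/(1 - x)^6.
Then use 1/(1 - x)^r = sum_{k>=0} C(k + r - 1, r - 1) x^k with r = 6 and k = 4:
C(9, 5) = 126.

126


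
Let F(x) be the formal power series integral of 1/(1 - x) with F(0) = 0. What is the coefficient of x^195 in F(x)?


1/(1 - x) = sum_{k>=0} x^k. Integrating termwise and using F(0) = 0 gives
F(x) = sum_{k>=0} x^(k+1) / (k+1) = sum_{m>=1} x^m / m = -ln(1 - x).
So the coefficient of x^195 is 1/195 = 1/195.

1/195


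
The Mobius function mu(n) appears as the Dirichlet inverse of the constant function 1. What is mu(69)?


69 = 3 * 23 (all distinct primes).
mu(69) = (-1)^2 = 1

1


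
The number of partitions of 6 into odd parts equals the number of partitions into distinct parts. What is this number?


Computing partitions of 6 into odd parts (1, 3, 5, ...):
Using the generating function prod_{k>=0} 1/(1-x^(2k+1)),
the count is 4

4


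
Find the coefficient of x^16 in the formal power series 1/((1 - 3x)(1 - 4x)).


By partial fractions or Cauchy convolution:
The coefficient equals sum_{k=0}^{16} 3^k * 4^(16-k).
= 17050729021

17050729021


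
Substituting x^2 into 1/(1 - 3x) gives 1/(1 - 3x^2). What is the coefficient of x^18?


The coefficient of x^(2m) in 1/(1 - 3x^2) is 3^m.
With n = 18 = 2*9, the coefficient is 3^9 = 19683.

19683


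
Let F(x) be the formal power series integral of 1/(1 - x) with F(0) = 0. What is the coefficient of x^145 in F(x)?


1/(1 - x) = sum_{k>=0} x^k. Integrating termwise and using F(0) = 0 gives
F(x) = sum_{k>=0} x^(k+1) / (k+1) = sum_{m>=1} x^m / m = -ln(1 - x).
So the coefficient of x^145 is 1/145 = 1/145.

1/145


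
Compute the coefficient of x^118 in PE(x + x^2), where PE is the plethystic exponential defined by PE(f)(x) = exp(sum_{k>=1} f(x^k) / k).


With f(x) = x + x^2, the exponent is sum_{k>=1} (x^k + x^(2k)) / k = -ln(1 - x) - ln(1 - x^2). Exponentiating:
PE(x + x^2) = 1 / ((1 - x)(1 - x^2)).
This is the generating function for partitions of n into parts of size 1 or 2. The number of 2's can be any j in 0..59, and the rest are 1's, so
[x^118] = floor(118/2) + 1 = 60.

60


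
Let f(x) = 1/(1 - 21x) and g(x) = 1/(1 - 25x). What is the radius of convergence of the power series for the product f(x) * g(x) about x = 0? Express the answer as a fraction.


The radius of 1/(1 - 21x) is 1/21 (nearest singularity at x = 1/21), and the radius of 1/(1 - 25x) is 1/25.
The product f(x)*g(x) = 1/((1 - 21x)(1 - 25x)) has singularities at both 1/21 and 1/25, so its radius of convergence is the distance to the nearest one:
min(1/21, 1/25) = 1/25.

1/25


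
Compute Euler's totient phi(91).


phi(n) counts integers in [1, n] coprime to n. Using the multiplicative formula phi(n) = n * prod_{p | n} (1 - 1/p):
91 = 7 * 13, so
phi(91) = 91 * (1 - 1/7) * (1 - 1/13) = 72.

72


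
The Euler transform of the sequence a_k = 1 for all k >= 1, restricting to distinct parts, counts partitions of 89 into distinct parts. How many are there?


Partitions of 89 into distinct parts can be computed via generating function.
Product (1+x)(1+x^2)(1+x^3)...
The coefficient of x^89 = 173682

173682


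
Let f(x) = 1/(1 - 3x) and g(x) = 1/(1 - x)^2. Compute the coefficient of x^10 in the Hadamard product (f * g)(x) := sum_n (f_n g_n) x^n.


f has coefficients f_k = 3^k. For g = 1/(1 - x)^2 the coefficient is g_k = C(k + 1, 1) = k + 1. The Hadamard coefficient is (f * g)_k = 3^k * (k + 1).
For k = 10: 3^10 * 11 = 59049 * 11 = 649539.

649539


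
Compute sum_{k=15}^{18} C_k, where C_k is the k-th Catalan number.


C_15 through C_18: 9694845, 35357670, 129644790, 477638700
Sum = 9694845 + 35357670 + 129644790 + 477638700
= 652336005

652336005


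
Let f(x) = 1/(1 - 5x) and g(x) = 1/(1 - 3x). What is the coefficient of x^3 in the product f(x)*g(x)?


The coefficient of x^n in f*g is the Cauchy product: sum_{k=0}^{n} a^k * b^(n-k).
With a=5, b=3, n=3:
sum_{k=0}^{3} 5^k * 3^(3-k)
= 272

272


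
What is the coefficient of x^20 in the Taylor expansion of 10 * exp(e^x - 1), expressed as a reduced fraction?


exp(e^x - 1) = sum_{k>=0} Bell_k x^k / k!, where Bell_k is the k-th Bell number.
So the coefficient of x^20 is 10 * Bell_20 / 20!.
Computing: Bell_20 = 51724158235372 and 20! = 2432902008176640000, giving
10 * 51724158235372/2432902008176640000 = 263898766507/1241276534784000.

263898766507/1241276534784000


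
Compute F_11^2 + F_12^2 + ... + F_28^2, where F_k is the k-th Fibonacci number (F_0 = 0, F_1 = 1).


There is a standard identity sum_{k=0}^{N} F_k^2 = F_N * F_{N+1} (proved inductively from the telescoping relation F_k^2 = F_k F_{k+1} - F_{k-1} F_k). Then
sum_{k=11}^{28} F_k^2 = F_28 F_29 - F_10 F_11.
Computing: F_28 = 317811, F_29 = 514229, F_10 = 55, F_11 = 89.
Sum = 317811 * 514229 - 55 * 89 = 163427627824.

163427627824


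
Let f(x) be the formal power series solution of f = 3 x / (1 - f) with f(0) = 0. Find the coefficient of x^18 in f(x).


Apply Lagrange inversion: f = 3 x * phi(f) with phi(t) = 1/(1 - t), so
[x^n] f = 3^n * (1/n) [t^(n-1)] phi(t)^n = 3^n * (1/n) [t^(n-1)] (1 - t)^(-n) = 3^n * (1/n) C(2n - 2, n - 1) = 3^n * C_{n-1}.
For n = 18: C_17 = C(34, 17) / 18 = 2333606220/18 = 129644790.
With the 3^18 = 387420489 factor, the coefficient is 387420489 * 129644790 = 50227047938102310.

50227047938102310


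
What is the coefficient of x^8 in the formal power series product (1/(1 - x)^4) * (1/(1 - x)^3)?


Combine the factors: (1/(1 - x)^4) * (1/(1 - x)^3) = 1/(1 - x)^7.
Then use 1/(1 - x)^r = sum_{k>=0} C(k + r - 1, r - 1) x^k with r = 7 and k = 8:
C(14, 6) = 3003.

3003


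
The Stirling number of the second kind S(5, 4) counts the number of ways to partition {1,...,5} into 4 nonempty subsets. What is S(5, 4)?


Using the explicit formula S(n,k) = (1/k!) sum_{j=0}^{k} (-1)^(k-j) C(k,j) j^n:
S(5, 4) = 10
Equivalently, S(n,k) is n! times the coefficient of x^n in the EGF (e^x - 1)^k / k!.

10


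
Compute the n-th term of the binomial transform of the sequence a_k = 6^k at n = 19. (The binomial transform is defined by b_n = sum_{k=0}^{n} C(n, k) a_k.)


With a_k = 6^k, b_n = sum_{k=0}^{n} C(n, k) 6^k = (1 + 6)^n by the binomial theorem.
For n = 19: (1 + 6)^19 = 7^19 = 11398895185373143.

11398895185373143


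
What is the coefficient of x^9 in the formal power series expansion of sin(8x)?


The Maclaurin series is sin(t) = sum_{k>=0} (-1)^k t^(2k+1) / (2k+1)!, so substituting t = 8x, only odd powers of x are nonzero, with coefficient of x^(2k+1) equal to (-1)^k 8^(2k+1) / (2k+1)!.
Write 9 = 2*4 + 1, giving the coefficient (-1)^4 * 8^9 / 9! = 134217728/362880 = 1048576/2835.

1048576/2835


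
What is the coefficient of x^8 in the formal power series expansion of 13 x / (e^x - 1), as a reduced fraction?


The exponential generating function for Bernoulli numbers is
x / (e^x - 1) = sum_{k>=0} B_k x^k / k!.
So the coefficient of x^8 in 13 x / (e^x - 1) is 13 B_8 / 8!.
Computing: B_8 = -1/30, 8! = 40320, giving
13 * -1/30 / 40320 = -13/1209600.

-13/1209600


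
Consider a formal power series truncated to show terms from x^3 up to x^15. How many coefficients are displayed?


From x^3 to x^15 inclusive, the count is 15 - 3 + 1 = 13.

13


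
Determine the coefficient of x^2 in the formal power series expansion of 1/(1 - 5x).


The geometric series identity gives 1/(1 - c x) = sum_{k>=0} c^k x^k, so the coefficient of x^k is c^k.
Here c = 5 and k = 2.
Computing: 5^2 = 25

25


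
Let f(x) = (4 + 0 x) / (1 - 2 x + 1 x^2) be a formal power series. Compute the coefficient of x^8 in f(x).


Write f(x) = sum_{k>=0} a_k x^k. Multiplying both sides by 1 - 2 x + 1 x^2 gives
(1 - 2 x + 1 x^2) sum_{k>=0} a_k x^k = 4 + 0 x.
Matching coefficients:
 x^0: a_0 = 4
 x^1: a_1 - 2 a_0 = 0  =>  a_1 = 2*4 + 0 = 8
 x^k (k >= 2): a_k = 2 a_{k-1} - 1 a_{k-2}.
Iterating: a_2 = 12, a_3 = 16, a_4 = 20, a_5 = 24, a_6 = 28, a_7 = 32, a_8 = 36.
So the coefficient of x^8 is 36.

36


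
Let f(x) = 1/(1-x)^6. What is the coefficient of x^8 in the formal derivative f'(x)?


Differentiate: d/dx [ 1/(1-x)^r ] = r / (1-x)^(r+1).
Here r = 6, so f'(x) = 6 / (1-x)^7.
The expansion of 1/(1-x)^(r+1) has coefficient of x^n equal to C(n+r, r).
So the coefficient of x^8 in f'(x) is
6 * C(14, 6) = 6 * 3003 = 18018

18018


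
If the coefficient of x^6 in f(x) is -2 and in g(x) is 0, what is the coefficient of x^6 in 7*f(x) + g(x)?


Scalar multiplication scales coefficients: 7 * -2 = -14.
Then add the g coefficient: -14 + 0
= -14

-14


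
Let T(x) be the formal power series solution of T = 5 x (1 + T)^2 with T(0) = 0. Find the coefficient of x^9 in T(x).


Apply the Lagrange inversion formula: if T = 5 x * phi(T) with phi(t) = (1 + t)^2, then [x^n] T = 5^n * (1/n) [t^(n-1)] phi(t)^n = 5^n * (1/n) [t^(n-1)] (1 + t)^(2n) = 5^n * (1/n) C(2n, n-1).
Using the identity C(2n, n-1) = C(2n, n) * n / (n+1), the unscaled factor equals C(2n, n) / (n+1) = C_n, the n-th Catalan number.
For n = 9: C_9 = C(18, 9) / 10 = 48620/10 = 4862.
With the 5^9 = 1953125 factor, the coefficient is 1953125 * 4862 = 9496093750.

9496093750


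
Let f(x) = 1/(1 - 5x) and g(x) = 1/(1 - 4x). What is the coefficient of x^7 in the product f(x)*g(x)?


The coefficient of x^n in f*g is the Cauchy product: sum_{k=0}^{n} a^k * b^(n-k).
With a=5, b=4, n=7:
sum_{k=0}^{7} 5^k * 4^(7-k)
= 325089

325089


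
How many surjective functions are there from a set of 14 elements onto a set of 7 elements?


By inclusion-exclusion on which target elements are missed, the number of surjections from an n-set onto a k-set is
surj(n, k) = sum_{j=0}^{k} (-1)^j C(k, j) (k - j)^n.
Equivalently surj(n, k) = k! * S(n, k), where S(n, k) is the Stirling number of the second kind.
For n = 14, k = 7:
S(14, 7) = 49329280, so
surj = 7! * 49329280 = 5040 * 49329280 = 248619571200.

248619571200


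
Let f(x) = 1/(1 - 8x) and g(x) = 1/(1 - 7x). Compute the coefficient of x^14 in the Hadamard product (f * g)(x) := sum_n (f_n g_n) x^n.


f has coefficients f_k = 8^k and g has coefficients g_k = 7^k, so the Hadamard product has coefficient (f*g)_k = 8^k * 7^k = 56^k.
For k = 14: 56^14 = 2982856619293778479415296.

2982856619293778479415296


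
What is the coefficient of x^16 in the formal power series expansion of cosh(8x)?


The Maclaurin series is cosh(t) = sum_{m>=0} t^(2m) / (2m)!, so substituting t = 8x, only even powers of x are nonzero, with coefficient of x^(2m) equal to 8^(2m) / (2m)!.
For x^16 the coefficient is 8^16/16! = 281474976710656/20922789888000 = 8589934592/638512875.

8589934592/638512875


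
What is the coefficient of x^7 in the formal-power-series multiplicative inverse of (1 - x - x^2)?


Let the inverse be f(x) = sum_{k>=0} a_k x^k. From f(x) * (1 - x - x^2) = 1 and matching coefficients:
 x^0: a_0 = 1.
 x^1: a_1 - a_0 = 0, so a_1 = 1.
 x^k (k >= 2): a_k - a_{k-1} - a_{k-2} = 0, i.e. a_k = a_{k-1} + a_{k-2}.
This is the Fibonacci-type recurrence shifted so that a_0 = a_1 = 1.
Iterating: a_0=1, a_1=1, a_2=2, a_3=3, a_4=5, a_5=8, a_6=13, a_7=21
a_7 = 21.

21


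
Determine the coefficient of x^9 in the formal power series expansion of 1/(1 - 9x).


The geometric series identity gives 1/(1 - c x) = sum_{k>=0} c^k x^k, so the coefficient of x^k is c^k.
Here c = 9 and k = 9.
Computing: 9^9 = 387420489

387420489


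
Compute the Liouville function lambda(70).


The Liouville function is lambda(k) = (-1)^Omega(k), where Omega(k) counts the prime factors of k with multiplicity.
Factoring: 70 = 2 * 5 * 7, so Omega(70) = 3.
lambda(70) = (-1)^3 = -1.

-1


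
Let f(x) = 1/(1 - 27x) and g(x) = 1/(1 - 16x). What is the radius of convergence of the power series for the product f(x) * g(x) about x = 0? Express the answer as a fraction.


The radius of 1/(1 - 27x) is 1/27 (nearest singularity at x = 1/27), and the radius of 1/(1 - 16x) is 1/16.
The product f(x)*g(x) = 1/((1 - 27x)(1 - 16x)) has singularities at both 1/27 and 1/16, so its radius of convergence is the distance to the nearest one:
min(1/27, 1/16) = 1/27.

1/27


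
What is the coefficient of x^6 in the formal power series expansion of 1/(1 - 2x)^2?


The general identity 1/(1 - c x)^r = sum_{k>=0} c^k C(k + r - 1, r - 1) x^k follows by substituting y = c x into 1/(1 - y)^r = sum_{k>=0} C(k + r - 1, r - 1) y^k.
For c = 2, r = 2, k = 6:
2^6 * C(7, 1) = 64 * 7 = 448.

448


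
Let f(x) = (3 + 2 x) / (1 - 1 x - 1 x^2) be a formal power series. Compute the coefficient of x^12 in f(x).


Write f(x) = sum_{k>=0} a_k x^k. Multiplying both sides by 1 - 1 x - 1 x^2 gives
(1 - 1 x - 1 x^2) sum_{k>=0} a_k x^k = 3 + 2 x.
Matching coefficients:
 x^0: a_0 = 3
 x^1: a_1 - 1 a_0 = 2  =>  a_1 = 1*3 + 2 = 5
 x^k (k >= 2): a_k = 1 a_{k-1} + 1 a_{k-2}.
Iterating: a_2 = 8, a_3 = 13, a_4 = 21, a_5 = 34, a_6 = 55, a_7 = 89, a_8 = 144, a_9 = 233, a_10 = 377, a_11 = 610, a_12 = 987.
So the coefficient of x^12 is 987.

987


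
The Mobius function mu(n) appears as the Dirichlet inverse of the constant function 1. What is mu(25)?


25 has a squared prime factor, so mu(25) = 0.
Factorization reveals a repeated prime.

0


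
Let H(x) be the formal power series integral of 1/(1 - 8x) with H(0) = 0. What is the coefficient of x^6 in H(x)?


1/(1 - 8x) = sum_{k>=0} 8^k x^k. Integrating termwise with H(0) = 0:
H(x) = sum_{k>=0} 8^k x^(k+1) / (k+1) = sum_{m>=1} 8^(m-1) x^m / m.
For m = 6: 8^5/6 = 32768/6 = 16384/3.

16384/3


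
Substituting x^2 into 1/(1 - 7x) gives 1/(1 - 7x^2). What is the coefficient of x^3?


Since 1/(1 - 7x^2) only has even powers of x,
the coefficient of x^3 (odd) is 0.

0


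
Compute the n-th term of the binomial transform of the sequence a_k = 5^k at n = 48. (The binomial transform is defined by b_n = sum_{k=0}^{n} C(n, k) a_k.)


With a_k = 5^k, b_n = sum_{k=0}^{n} C(n, k) 5^k = (1 + 5)^n by the binomial theorem.
For n = 48: (1 + 5)^48 = 6^48 = 22452257707354557240087211123792674816.

22452257707354557240087211123792674816


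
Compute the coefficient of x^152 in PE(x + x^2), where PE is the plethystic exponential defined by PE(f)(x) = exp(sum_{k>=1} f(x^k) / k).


With f(x) = x + x^2, the exponent is sum_{k>=1} (x^k + x^(2k)) / k = -ln(1 - x) - ln(1 - x^2). Exponentiating:
PE(x + x^2) = 1 / ((1 - x)(1 - x^2)).
This is the generating function for partitions of n into parts of size 1 or 2. The number of 2's can be any j in 0..76, and the rest are 1's, so
[x^152] = floor(152/2) + 1 = 77.

77


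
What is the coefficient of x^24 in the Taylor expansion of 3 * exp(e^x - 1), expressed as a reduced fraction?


exp(e^x - 1) = sum_{k>=0} Bell_k x^k / k!, where Bell_k is the k-th Bell number.
So the coefficient of x^24 is 3 * Bell_24 / 24!.
Computing: Bell_24 = 445958869294805289 and 24! = 620448401733239439360000, giving
3 * 445958869294805289/620448401733239439360000 = 148652956431601763/68938711303693271040000.

148652956431601763/68938711303693271040000


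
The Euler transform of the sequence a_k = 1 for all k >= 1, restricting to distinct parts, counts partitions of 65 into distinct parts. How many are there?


Partitions of 65 into distinct parts can be computed via generating function.
Product (1+x)(1+x^2)(1+x^3)...
The coefficient of x^65 = 18200

18200


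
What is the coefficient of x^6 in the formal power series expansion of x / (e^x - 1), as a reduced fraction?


The exponential generating function for Bernoulli numbers is
x / (e^x - 1) = sum_{k>=0} B_k x^k / k!.
So the coefficient of x^6 in x / (e^x - 1) is B_6 / 6!.
Computing: B_6 = 1/42, 6! = 720, giving
1/42 / 720 = 1/30240.

1/30240


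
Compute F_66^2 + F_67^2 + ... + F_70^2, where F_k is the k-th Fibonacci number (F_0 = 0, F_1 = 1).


There is a standard identity sum_{k=0}^{N} F_k^2 = F_N * F_{N+1} (proved inductively from the telescoping relation F_k^2 = F_k F_{k+1} - F_{k-1} F_k). Then
sum_{k=66}^{70} F_k^2 = F_70 F_71 - F_65 F_66.
Computing: F_70 = 190392490709135, F_71 = 308061521170129, F_65 = 17167680177565, F_66 = 27777890035288.
Sum = 190392490709135 * 308061521170129 - 17167680177565 * 27777890035288 = 58175718375092386610233514695.

58175718375092386610233514695


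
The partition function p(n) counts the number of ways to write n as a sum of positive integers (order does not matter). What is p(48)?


Using the generating function prod_{k>=1} 1/(1-x^k), we compute p(48).
By dynamic programming over parts 1 through 48:
p(48) = 147273

147273
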